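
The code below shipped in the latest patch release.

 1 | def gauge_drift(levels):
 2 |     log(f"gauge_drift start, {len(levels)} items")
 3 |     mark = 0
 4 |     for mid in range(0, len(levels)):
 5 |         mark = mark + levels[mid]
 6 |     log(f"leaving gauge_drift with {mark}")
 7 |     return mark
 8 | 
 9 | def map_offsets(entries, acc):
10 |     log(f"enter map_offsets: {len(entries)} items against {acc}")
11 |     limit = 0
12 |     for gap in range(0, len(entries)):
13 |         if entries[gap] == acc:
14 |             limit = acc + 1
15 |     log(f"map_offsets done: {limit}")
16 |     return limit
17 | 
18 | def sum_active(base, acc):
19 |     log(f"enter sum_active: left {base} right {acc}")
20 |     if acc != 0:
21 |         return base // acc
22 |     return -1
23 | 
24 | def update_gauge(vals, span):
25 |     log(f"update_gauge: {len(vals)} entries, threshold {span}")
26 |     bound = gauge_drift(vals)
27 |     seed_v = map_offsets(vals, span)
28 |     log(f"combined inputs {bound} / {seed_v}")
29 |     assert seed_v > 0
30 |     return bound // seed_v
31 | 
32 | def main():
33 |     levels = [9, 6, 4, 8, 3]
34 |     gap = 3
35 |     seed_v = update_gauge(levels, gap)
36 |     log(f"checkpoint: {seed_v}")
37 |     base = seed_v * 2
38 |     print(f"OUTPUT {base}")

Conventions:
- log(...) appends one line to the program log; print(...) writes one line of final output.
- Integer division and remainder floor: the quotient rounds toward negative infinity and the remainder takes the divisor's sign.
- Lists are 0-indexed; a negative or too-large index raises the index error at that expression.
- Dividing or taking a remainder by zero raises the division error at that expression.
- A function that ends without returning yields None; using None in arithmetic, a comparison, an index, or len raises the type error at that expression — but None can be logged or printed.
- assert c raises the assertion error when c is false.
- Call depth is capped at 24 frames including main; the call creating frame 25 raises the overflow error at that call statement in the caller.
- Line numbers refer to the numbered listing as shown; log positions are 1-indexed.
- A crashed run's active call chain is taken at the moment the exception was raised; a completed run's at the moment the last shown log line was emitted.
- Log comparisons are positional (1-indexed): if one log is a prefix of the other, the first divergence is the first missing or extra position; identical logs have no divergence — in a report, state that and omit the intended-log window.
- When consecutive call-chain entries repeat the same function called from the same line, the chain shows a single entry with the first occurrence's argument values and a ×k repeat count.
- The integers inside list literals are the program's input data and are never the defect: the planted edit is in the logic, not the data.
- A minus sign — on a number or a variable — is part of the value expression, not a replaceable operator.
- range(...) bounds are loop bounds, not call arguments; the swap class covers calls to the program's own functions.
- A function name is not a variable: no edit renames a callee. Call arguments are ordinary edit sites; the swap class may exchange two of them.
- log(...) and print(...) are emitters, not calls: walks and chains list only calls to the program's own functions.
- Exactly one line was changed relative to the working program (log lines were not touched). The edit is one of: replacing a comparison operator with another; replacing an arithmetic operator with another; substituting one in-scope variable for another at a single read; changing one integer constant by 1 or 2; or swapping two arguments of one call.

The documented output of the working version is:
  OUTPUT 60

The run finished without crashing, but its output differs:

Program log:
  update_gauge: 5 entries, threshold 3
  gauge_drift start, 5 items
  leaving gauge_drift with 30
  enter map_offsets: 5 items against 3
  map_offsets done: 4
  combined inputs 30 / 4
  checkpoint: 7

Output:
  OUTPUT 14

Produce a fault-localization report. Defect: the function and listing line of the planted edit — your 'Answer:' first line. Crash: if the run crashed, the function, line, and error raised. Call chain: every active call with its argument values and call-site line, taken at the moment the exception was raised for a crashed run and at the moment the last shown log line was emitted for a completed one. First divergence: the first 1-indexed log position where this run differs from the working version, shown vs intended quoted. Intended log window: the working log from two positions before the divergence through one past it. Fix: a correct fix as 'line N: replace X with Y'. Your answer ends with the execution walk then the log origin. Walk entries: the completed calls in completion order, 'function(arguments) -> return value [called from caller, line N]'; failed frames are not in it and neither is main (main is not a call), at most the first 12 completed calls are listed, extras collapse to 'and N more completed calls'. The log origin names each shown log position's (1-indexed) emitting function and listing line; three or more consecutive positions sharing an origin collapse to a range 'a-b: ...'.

Answer: the defect is in map_offsets at line 14.
Key fact: Position 5 is the first bad log line: 'map_offsets done: 4' should read 'map_offsets done: 1'.
Call chain: main.
First divergence: position 5; shown 'map_offsets done: 4' vs intended 'map_offsets done: 1'.
Intended log window:
  3: leaving gauge_drift with 30
  4: enter map_offsets: 5 items against 3
  5: map_offsets done: 1
  6: combined inputs 30 / 1
Execution walk:
  gauge_drift([9, 6, 4, 8, 3]) -> 30  [called from update_gauge, line 26]
  map_offsets([9, 6, 4, 8, 3], 3) -> 4  [called from update_gauge, line 27]
  update_gauge([9, 6, 4, 8, 3], 3) -> 7  [called from main, line 35]
Log line origins:
  1 — update_gauge, line 25
  2 — gauge_drift, line 2
  3 — gauge_drift, line 6
  4 — map_offsets, line 10
  5 — map_offsets, line 15
  6 — update_gauge, line 28
  7 — main, line 36
A correct fix: line 14: replace `acc` with `limit`.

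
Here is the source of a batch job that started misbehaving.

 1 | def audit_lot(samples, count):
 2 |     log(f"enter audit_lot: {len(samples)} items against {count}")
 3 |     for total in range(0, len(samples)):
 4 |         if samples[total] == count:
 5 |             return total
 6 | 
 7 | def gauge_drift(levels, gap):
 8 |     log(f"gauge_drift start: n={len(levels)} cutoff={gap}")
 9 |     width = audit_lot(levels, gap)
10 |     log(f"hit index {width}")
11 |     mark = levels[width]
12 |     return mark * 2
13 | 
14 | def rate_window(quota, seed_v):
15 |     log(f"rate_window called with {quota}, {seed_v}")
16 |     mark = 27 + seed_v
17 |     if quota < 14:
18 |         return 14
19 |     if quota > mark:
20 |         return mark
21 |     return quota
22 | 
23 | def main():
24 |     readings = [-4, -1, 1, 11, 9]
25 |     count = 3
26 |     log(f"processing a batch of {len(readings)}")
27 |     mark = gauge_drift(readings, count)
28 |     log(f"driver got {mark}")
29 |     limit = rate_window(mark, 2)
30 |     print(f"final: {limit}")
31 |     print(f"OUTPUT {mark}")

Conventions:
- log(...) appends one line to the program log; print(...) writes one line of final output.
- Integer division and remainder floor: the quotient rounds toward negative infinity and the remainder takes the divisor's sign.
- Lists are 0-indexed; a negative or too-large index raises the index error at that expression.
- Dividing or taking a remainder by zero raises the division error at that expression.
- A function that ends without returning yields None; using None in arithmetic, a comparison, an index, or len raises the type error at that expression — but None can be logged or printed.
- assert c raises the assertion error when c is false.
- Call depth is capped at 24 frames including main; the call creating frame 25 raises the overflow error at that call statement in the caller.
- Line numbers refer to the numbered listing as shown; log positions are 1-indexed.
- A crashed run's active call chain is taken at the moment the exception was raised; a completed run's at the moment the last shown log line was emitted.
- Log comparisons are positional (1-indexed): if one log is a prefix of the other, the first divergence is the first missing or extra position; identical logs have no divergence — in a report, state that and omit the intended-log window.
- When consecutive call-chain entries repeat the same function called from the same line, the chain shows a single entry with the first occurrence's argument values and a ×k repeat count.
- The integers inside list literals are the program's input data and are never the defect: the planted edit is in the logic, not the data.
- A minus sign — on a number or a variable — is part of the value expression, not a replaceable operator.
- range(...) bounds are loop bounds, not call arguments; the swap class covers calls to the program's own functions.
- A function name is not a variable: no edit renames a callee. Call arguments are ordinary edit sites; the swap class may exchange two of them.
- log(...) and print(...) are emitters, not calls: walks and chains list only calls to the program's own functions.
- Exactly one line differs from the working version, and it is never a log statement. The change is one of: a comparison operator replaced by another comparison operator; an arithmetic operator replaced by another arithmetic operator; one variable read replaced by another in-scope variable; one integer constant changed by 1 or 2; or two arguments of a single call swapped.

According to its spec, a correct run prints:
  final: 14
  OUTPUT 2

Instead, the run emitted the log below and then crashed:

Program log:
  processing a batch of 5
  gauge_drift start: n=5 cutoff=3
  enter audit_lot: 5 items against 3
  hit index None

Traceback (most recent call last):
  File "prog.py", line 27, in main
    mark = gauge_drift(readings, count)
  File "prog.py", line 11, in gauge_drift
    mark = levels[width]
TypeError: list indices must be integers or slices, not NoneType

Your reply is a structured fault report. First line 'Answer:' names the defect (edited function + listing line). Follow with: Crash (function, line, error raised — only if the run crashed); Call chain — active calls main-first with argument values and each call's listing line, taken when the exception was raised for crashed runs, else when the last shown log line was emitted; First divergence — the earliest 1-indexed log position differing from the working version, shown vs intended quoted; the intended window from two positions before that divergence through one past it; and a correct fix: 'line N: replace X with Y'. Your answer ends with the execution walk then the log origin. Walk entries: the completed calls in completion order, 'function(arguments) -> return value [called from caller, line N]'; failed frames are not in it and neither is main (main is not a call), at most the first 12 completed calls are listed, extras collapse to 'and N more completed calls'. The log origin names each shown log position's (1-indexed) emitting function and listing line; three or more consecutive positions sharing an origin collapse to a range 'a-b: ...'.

Answer: the defect is in main at line 25.
Key fact: The earliest visible damage is log position 2 — 'gauge_drift start: n=5 cutoff=3' rather than the intended 'gauge_drift start: n=5 cutoff=1'.
Crash: gauge_drift, line 11, TypeError.
Call chain: main -> gauge_drift([-4, -1, 1, 11, 9], 3) (called at line 27).
First divergence: position 2; shown 'gauge_drift start: n=5 cutoff=3' vs intended 'gauge_drift start: n=5 cutoff=1'.
Intended log window:
  1: processing a batch of 5
  2: gauge_drift start: n=5 cutoff=1
  3: enter audit_lot: 5 items against 1
Execution walk:
  audit_lot([-4, -1, 1, 11, 9], 3) -> None  [called from gauge_drift, line 9]
Log origins:
  1 — main, line 26
  2 — gauge_drift, line 8
  3 — audit_lot, line 2
  4 — gauge_drift, line 10
A correct fix: line 25: replace `3` with `1`.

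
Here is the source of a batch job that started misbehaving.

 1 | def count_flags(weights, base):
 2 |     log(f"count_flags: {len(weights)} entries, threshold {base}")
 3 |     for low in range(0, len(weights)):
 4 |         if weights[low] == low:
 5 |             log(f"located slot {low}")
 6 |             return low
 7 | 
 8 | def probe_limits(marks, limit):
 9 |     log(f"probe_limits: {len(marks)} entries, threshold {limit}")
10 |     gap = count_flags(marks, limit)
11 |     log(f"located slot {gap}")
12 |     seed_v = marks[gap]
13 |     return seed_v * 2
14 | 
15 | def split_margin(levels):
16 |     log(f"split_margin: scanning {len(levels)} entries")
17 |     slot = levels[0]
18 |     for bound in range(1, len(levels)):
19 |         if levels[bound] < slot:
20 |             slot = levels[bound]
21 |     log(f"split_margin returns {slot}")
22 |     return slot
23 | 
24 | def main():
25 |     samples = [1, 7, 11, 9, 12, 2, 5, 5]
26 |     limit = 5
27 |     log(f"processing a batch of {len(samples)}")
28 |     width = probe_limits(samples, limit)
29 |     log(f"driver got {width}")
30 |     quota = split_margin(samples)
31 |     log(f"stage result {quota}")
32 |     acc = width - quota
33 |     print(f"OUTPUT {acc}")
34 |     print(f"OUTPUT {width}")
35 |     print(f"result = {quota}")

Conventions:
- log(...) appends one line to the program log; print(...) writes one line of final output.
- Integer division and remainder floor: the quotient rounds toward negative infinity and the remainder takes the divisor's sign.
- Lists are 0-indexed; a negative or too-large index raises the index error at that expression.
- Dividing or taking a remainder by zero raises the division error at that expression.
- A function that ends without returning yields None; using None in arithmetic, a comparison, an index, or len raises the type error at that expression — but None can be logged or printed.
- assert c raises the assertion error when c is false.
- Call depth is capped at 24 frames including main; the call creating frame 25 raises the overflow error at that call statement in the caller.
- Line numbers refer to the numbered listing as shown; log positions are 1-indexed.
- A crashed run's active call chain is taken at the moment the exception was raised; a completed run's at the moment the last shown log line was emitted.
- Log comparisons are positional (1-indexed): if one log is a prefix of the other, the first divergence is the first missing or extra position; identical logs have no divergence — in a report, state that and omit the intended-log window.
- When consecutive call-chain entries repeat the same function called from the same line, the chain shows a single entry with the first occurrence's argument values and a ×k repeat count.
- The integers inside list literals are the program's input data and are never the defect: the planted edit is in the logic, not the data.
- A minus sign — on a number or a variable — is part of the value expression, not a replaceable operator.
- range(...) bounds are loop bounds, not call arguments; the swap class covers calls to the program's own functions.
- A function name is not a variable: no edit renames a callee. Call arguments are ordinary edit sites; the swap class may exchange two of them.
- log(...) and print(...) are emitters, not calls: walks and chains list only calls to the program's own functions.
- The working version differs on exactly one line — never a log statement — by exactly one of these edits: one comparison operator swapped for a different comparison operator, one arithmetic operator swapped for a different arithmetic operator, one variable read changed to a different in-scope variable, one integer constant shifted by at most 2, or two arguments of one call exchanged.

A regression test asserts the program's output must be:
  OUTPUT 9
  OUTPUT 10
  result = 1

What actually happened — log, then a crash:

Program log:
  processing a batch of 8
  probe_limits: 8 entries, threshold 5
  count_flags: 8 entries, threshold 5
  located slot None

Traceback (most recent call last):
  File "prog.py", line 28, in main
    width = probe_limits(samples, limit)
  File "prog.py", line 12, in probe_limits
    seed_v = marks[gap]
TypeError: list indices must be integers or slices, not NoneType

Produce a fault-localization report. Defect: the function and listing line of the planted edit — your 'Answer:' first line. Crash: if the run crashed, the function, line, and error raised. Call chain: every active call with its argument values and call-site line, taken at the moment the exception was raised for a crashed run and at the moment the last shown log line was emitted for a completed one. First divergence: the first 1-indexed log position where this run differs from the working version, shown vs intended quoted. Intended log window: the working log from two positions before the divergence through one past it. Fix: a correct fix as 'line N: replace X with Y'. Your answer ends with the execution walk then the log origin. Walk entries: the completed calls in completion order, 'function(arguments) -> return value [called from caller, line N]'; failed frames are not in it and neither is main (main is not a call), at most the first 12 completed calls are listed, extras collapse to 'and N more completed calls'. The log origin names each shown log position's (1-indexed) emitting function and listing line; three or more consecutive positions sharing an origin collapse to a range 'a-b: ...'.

Answer: the defect is in count_flags at line 4.
Key fact: The earliest visible damage is log position 4 — 'located slot None' rather than the intended 'located slot 6'.
Crash: probe_limits, line 12, TypeError.
Call chain: main -> probe_limits([1, 7, 11, 9, 12, 2, 5, 5], 5) (called at line 28).
First divergence: at position 4 the run shows 'located slot None' where the working version logs 'located slot 6'.
Intended log window:
  2: probe_limits: 8 entries, threshold 5
  3: count_flags: 8 entries, threshold 5
  4: located slot 6
  5: located slot 6
Execution walk:
  count_flags([1, 7, 11, 9, 12, 2, 5, 5], 5) -> None  [called from probe_limits, line 10]
Log origins:
  1 — main, line 27
  2 — probe_limits, line 9
  3 — count_flags, line 2
  4 — probe_limits, line 11
A correct fix: line 4: replace `weights[low] == low` with `weights[low] == base`.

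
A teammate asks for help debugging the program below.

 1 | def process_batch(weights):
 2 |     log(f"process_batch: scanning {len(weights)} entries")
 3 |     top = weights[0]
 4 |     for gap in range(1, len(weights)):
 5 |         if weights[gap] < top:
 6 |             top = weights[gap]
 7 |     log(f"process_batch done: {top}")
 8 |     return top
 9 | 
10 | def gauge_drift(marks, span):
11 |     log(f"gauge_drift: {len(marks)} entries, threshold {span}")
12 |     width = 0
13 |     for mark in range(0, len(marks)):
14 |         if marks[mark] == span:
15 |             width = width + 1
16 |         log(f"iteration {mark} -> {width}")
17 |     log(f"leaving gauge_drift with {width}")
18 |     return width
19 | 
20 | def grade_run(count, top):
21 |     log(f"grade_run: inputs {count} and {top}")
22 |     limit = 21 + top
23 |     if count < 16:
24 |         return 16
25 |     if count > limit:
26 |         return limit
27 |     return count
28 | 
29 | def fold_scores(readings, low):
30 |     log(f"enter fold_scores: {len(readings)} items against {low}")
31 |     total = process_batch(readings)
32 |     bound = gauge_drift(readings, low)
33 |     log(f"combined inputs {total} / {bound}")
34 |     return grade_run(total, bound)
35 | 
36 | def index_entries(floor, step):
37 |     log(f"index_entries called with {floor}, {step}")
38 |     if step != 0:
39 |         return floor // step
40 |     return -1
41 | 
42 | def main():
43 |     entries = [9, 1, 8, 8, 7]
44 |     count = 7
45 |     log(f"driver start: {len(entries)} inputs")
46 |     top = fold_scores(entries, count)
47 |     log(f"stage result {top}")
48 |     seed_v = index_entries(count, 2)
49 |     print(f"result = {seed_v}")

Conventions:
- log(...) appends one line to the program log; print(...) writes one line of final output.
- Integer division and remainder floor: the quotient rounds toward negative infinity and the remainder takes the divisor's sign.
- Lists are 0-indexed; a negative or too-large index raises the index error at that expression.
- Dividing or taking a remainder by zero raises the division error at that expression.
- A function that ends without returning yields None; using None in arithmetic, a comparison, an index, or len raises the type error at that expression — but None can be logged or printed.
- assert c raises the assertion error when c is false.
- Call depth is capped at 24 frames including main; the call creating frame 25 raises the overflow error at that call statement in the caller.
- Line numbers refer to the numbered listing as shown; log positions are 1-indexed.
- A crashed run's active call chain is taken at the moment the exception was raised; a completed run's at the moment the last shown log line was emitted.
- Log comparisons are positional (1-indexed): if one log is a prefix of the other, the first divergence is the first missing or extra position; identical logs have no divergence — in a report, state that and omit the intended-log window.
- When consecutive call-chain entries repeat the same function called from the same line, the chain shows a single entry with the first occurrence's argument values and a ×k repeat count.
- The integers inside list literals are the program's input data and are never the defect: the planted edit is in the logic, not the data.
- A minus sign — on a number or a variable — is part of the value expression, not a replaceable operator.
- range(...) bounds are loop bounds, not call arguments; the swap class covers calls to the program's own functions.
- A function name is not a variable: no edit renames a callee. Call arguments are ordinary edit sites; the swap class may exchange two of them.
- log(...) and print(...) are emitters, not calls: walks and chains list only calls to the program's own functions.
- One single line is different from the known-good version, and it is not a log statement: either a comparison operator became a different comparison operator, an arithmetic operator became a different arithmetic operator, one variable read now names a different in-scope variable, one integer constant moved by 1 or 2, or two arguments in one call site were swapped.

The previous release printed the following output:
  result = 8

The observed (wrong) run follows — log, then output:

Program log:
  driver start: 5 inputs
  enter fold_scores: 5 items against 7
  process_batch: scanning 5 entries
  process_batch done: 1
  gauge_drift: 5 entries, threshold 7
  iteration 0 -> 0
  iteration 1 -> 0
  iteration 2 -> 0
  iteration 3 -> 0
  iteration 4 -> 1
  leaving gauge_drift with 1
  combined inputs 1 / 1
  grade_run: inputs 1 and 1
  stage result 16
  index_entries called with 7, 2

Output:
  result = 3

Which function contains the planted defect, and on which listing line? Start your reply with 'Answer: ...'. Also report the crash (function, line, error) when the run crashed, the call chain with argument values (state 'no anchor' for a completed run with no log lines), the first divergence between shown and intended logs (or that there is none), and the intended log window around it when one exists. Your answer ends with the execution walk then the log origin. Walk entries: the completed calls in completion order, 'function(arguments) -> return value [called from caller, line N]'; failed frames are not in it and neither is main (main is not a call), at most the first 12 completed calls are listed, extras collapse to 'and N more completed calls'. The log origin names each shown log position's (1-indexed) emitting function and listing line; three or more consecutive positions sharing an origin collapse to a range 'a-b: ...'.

Answer: the defect is in main at line 48.
Key fact: Position 15 is the first bad log line: 'index_entries called with 7, 2' should read 'index_entries called with 16, 2'.
Call chain: main -> index_entries(7, 2) (called at line 48).
First divergence: position 15 — shown 'index_entries called with 7, 2', intended 'index_entries called with 16, 2'.
Intended log window:
  13: grade_run: inputs 1 and 1
  14: stage result 16
  15: index_entries called with 16, 2
Execution walk:
  process_batch([9, 1, 8, 8, 7]) -> 1  [called from fold_scores, line 31]
  gauge_drift([9, 1, 8, 8, 7], 7) -> 1  [called from fold_scores, line 32]
  grade_run(1, 1) -> 16  [called from fold_scores, line 34]
  fold_scores([9, 1, 8, 8, 7], 7) -> 16  [called from main, line 46]
  index_entries(7, 2) -> 3  [called from main, line 48]
Log origin:
  1: from main, line 45
  2: from fold_scores, line 30
  3: from process_batch, line 2
  4: from process_batch, line 7
  5: from gauge_drift, line 11
  6-10: from gauge_drift, line 16
  11: from gauge_drift, line 17
  12: from fold_scores, line 33
  13: from grade_run, line 21
  14: from main, line 47
  15: from index_entries, line 37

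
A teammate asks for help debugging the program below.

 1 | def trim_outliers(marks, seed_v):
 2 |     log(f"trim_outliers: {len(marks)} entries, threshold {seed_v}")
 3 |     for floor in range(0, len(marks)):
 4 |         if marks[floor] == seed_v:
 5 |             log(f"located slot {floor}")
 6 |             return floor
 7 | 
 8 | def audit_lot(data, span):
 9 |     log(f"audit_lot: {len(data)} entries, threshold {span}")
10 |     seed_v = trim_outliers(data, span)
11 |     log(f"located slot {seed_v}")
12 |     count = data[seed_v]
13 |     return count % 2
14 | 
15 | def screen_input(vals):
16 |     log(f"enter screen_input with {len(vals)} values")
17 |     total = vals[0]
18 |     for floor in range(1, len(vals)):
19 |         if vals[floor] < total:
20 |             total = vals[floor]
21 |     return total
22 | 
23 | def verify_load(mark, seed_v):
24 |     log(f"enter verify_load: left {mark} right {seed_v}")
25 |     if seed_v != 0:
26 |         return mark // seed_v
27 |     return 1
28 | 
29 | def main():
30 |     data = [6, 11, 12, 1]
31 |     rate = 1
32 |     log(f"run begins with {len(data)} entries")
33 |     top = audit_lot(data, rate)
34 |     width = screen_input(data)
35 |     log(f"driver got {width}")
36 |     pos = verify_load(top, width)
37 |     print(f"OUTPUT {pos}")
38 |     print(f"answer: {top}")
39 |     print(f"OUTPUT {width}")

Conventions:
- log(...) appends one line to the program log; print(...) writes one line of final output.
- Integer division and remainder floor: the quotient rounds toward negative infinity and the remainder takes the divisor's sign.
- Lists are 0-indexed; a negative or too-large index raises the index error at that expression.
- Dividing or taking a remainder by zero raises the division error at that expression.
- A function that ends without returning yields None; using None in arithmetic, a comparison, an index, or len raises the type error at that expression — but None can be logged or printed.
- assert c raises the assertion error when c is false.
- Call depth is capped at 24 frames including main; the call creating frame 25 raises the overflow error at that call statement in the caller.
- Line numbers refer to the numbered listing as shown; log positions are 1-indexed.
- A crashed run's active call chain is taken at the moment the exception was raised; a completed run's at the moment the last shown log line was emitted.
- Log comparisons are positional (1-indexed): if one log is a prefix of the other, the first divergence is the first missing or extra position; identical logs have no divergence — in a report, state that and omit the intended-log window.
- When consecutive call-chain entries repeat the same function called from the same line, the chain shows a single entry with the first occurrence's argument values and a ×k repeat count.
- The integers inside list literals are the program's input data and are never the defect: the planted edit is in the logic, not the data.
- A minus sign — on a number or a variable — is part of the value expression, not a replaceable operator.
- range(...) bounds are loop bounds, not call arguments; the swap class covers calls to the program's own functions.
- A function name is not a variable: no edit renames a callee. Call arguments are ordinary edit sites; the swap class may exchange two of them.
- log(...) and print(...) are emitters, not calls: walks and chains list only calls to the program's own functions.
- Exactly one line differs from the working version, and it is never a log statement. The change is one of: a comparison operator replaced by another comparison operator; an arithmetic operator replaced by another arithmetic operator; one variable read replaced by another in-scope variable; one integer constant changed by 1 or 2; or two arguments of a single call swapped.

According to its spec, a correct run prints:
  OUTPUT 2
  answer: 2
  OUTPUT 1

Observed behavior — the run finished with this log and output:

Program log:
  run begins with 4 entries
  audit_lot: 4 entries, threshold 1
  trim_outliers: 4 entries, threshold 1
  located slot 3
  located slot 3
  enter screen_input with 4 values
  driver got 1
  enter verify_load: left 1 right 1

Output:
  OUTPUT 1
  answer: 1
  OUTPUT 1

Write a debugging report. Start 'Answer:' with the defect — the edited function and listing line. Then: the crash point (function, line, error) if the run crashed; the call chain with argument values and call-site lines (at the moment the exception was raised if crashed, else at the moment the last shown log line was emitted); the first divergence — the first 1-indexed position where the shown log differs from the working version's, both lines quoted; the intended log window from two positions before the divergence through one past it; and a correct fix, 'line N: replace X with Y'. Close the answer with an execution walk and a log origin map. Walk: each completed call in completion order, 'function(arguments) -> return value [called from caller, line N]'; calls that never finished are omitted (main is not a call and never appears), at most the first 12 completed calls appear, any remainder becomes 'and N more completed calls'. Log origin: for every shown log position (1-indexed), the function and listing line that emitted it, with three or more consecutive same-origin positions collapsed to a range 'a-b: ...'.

Answer: the defect is in audit_lot at line 13.
Key observation: Log line 8 is where behavior first shows: 'enter verify_load: left 1 right 1' appears instead of 'enter verify_load: left 2 right 1'.
Call chain: main -> verify_load(1, 1) (called at line 36).
First divergence: at position 8 the run shows 'enter verify_load: left 1 right 1' where the working version logs 'enter verify_load: left 2 right 1'.
Intended log window:
  6: enter screen_input with 4 values
  7: driver got 1
  8: enter verify_load: left 2 right 1
Execution walk:
  trim_outliers([6, 11, 12, 1], 1) -> 3  [called from audit_lot, line 10]
  audit_lot([6, 11, 12, 1], 1) -> 1  [called from main, line 33]
  screen_input([6, 11, 12, 1]) -> 1  [called from main, line 34]
  verify_load(1, 1) -> 1  [called from main, line 36]
Log line origins:
  1 — main, line 32
  2 — audit_lot, line 9
  3 — trim_outliers, line 2
  4 — trim_outliers, line 5
  5 — audit_lot, line 11
  6 — screen_input, line 16
  7 — main, line 35
  8 — verify_load, line 24
A correct fix: line 13: replace `%` with `*`.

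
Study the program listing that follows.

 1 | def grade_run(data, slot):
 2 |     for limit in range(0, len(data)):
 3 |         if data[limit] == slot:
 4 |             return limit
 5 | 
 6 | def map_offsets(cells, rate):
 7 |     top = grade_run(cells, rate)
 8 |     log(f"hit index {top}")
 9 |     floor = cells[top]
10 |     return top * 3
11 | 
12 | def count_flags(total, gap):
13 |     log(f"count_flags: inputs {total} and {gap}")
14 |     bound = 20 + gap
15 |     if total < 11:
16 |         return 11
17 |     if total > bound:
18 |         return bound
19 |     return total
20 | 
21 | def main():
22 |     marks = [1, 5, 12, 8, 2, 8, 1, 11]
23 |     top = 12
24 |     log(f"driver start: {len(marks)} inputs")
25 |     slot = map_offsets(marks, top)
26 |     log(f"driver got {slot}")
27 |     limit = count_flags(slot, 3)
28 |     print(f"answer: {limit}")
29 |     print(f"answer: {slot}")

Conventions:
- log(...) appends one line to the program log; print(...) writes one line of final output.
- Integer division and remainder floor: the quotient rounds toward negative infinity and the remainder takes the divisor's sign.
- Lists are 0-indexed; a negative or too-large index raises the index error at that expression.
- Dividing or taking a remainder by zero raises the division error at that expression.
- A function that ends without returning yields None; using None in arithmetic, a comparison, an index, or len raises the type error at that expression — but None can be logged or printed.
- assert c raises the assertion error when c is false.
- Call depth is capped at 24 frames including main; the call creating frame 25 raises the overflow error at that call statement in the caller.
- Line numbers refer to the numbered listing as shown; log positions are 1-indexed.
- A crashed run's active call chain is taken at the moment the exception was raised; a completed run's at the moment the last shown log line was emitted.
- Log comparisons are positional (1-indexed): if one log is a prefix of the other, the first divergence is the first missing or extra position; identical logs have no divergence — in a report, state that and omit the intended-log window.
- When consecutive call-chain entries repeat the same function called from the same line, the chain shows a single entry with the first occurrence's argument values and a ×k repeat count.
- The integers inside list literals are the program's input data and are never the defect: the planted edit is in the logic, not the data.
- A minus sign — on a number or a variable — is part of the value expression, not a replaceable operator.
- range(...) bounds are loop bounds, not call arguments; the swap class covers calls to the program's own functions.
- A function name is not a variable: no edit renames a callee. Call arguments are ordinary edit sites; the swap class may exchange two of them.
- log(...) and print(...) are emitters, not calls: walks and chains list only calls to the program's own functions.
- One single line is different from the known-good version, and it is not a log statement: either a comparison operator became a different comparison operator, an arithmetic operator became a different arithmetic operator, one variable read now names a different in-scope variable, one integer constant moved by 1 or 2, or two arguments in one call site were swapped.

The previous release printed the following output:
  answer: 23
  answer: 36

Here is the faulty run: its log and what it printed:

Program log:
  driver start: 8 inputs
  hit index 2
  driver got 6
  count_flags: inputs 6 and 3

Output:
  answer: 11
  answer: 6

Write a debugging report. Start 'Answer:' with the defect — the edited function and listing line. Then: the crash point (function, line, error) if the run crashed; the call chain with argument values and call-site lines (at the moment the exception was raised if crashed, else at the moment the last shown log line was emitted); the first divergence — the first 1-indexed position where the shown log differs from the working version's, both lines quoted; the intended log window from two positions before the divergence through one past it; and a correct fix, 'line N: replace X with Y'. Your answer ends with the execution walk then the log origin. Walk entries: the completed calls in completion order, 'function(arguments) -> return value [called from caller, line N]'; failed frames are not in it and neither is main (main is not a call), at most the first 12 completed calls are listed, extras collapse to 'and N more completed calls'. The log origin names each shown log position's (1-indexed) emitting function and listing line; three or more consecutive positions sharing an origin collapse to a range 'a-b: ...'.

Answer: the defect is in map_offsets at line 10.
Key fact: At log position 3 the runs split — shown 'driver got 6', but the working version logs 'driver got 36'.
Call chain: main -> count_flags(6, 3) (called at line 27).
First divergence: position 3; shown 'driver got 6' vs intended 'driver got 36'.
Intended log window:
  1: driver start: 8 inputs
  2: hit index 2
  3: driver got 36
  4: count_flags: inputs 36 and 3
Execution walk:
  grade_run([1, 5, 12, 8, 2, 8, 1, 11], 12) -> 2  [called from map_offsets, line 7]
  map_offsets([1, 5, 12, 8, 2, 8, 1, 11], 12) -> 6  [called from main, line 25]
  count_flags(6, 3) -> 11  [called from main, line 27]
Origin of each log line:
  1: emitted by main (line 24)
  2: emitted by map_offsets (line 8)
  3: emitted by main (line 26)
  4: emitted by count_flags (line 13)
A correct fix: line 10: replace `top` with `floor`.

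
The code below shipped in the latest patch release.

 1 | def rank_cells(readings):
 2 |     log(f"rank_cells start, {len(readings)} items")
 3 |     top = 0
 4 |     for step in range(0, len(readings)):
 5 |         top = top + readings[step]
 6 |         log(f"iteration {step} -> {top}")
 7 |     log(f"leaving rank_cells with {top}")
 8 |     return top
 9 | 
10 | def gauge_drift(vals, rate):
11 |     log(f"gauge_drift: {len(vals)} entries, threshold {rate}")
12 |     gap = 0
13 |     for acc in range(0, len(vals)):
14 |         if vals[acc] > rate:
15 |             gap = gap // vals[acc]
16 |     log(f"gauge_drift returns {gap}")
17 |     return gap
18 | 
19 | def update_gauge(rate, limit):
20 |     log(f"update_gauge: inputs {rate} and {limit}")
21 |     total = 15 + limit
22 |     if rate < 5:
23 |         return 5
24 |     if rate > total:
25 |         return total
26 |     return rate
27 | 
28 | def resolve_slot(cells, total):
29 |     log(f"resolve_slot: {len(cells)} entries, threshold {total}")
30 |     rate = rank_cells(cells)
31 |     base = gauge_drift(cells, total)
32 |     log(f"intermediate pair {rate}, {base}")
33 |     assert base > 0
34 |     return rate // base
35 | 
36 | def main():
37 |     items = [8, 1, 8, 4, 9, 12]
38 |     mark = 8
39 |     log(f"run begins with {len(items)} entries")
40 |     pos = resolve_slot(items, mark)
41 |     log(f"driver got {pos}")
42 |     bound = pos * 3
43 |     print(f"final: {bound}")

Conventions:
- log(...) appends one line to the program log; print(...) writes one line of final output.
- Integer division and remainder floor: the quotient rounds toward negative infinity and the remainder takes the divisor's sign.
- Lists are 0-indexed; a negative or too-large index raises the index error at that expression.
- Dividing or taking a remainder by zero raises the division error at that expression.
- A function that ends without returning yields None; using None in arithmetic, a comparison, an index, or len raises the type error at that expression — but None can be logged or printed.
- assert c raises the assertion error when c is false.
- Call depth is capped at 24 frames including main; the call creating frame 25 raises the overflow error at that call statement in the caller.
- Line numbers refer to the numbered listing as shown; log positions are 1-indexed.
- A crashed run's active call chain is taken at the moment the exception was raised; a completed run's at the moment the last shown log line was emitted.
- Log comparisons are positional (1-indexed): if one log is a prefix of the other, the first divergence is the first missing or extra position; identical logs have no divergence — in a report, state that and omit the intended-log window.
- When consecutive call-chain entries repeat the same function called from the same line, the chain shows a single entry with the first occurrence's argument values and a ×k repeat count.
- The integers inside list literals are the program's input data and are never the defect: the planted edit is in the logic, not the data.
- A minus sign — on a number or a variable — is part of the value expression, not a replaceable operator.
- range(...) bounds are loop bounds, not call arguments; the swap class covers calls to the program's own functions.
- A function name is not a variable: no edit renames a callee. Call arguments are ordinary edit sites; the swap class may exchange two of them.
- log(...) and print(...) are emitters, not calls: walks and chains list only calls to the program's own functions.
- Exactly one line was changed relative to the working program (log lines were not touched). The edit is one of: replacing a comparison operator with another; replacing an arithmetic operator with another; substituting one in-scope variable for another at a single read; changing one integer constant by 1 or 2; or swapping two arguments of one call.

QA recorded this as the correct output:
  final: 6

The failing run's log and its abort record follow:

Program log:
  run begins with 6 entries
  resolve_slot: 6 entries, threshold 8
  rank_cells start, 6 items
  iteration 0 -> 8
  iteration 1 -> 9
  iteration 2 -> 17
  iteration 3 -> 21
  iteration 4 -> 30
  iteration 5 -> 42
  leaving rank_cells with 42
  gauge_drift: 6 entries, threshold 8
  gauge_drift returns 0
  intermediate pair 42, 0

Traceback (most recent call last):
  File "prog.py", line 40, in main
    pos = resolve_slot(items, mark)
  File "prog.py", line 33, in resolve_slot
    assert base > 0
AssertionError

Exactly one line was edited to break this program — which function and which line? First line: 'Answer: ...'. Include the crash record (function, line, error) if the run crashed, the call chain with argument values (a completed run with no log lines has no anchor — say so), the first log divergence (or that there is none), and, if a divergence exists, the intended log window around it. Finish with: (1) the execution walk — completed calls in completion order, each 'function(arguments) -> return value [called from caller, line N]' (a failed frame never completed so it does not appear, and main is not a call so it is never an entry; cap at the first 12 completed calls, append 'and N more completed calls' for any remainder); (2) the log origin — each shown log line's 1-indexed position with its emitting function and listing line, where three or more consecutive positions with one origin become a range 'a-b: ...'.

Answer: the defect is in gauge_drift at line 15.
Key observation: At log position 12 the runs split — shown 'gauge_drift returns 0', but the working version logs 'gauge_drift returns 21'.
Crash: resolve_slot, line 33, AssertionError.
Call chain: main -> resolve_slot([8, 1, 8, 4, 9, 12], 8) (called at line 40).
First divergence: position 12; shown 'gauge_drift returns 0' vs intended 'gauge_drift returns 21'.
Intended log window:
  10: leaving rank_cells with 42
  11: gauge_drift: 6 entries, threshold 8
  12: gauge_drift returns 21
  13: intermediate pair 42, 21
Execution walk:
  rank_cells([8, 1, 8, 4, 9, 12]) -> 42  [called from resolve_slot, line 30]
  gauge_drift([8, 1, 8, 4, 9, 12], 8) -> 0  [called from resolve_slot, line 31]
Log origin:
  1 — main, line 39
  2 — resolve_slot, line 29
  3 — rank_cells, line 2
  4-9 — rank_cells, line 6
  10 — rank_cells, line 7
  11 — gauge_drift, line 11
  12 — gauge_drift, line 16
  13 — resolve_slot, line 32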